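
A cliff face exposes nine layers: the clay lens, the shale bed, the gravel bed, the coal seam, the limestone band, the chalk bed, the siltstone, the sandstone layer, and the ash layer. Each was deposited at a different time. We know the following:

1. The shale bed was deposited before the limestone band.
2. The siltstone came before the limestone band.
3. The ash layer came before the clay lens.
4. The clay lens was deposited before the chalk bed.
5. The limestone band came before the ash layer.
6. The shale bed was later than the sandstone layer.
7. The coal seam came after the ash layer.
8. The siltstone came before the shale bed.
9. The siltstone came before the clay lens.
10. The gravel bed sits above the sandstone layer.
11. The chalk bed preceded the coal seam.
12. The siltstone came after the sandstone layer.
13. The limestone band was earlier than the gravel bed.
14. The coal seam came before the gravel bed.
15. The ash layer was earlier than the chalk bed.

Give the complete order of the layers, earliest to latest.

The constraints fix every adjacent pair, so only one ordering works:
the sandstone layer → the siltstone → the shale bed → the limestone band → the ash layer → the clay lens → the chalk bed → the coal seam → the gravel bed.

the sandstone layer, the siltstone, the shale bed, the limestone band, the ash layer, the clay lens, the chalk bed, the coal seam, the gravel bed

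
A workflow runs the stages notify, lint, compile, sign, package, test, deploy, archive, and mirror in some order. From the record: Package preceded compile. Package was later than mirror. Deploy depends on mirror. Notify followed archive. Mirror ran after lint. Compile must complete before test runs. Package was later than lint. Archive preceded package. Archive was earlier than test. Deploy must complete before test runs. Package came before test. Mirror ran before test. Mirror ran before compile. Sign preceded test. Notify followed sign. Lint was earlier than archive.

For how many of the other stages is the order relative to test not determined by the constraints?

Forced before test: archive, compile, deploy, lint, mirror, package, and sign.
That leaves notify with no forced order relative to test — 1.

1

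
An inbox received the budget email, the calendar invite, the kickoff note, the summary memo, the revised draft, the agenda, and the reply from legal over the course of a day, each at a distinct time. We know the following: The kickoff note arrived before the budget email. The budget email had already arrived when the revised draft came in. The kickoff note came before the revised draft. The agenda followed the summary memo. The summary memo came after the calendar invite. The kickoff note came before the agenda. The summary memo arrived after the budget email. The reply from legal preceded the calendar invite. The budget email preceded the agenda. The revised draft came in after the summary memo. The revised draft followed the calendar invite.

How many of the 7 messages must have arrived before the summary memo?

4

Directly stated before the summary memo: the budget email and the calendar invite.
The kickoff note reaches the summary memo via the kickoff note → the budget email → the summary memo.
The reply from legal reaches the summary memo via the reply from legal → the calendar invite → the summary memo.
That's the budget email, the calendar invite, the kickoff note, and the reply from legal — 4 in all.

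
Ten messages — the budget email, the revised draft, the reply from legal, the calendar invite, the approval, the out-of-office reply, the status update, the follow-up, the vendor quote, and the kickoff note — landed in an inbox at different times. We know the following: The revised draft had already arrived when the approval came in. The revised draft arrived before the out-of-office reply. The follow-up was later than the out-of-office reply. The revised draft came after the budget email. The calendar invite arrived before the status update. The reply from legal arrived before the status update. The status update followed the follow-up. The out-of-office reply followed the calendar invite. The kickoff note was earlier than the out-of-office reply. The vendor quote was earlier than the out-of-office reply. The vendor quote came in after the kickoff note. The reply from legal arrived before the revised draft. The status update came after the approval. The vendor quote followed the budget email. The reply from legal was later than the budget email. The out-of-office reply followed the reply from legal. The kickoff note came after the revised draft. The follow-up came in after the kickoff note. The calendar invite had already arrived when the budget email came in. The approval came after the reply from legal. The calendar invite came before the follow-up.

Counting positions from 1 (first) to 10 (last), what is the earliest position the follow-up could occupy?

8

The budget email, the calendar invite, the kickoff note, the out-of-office reply, the reply from legal, the revised draft, and the vendor quote must all come before the follow-up — 7 forced predecessors.
Nothing else is forced ahead of the follow-up, so its earliest slot is position 7 + 1 = 8.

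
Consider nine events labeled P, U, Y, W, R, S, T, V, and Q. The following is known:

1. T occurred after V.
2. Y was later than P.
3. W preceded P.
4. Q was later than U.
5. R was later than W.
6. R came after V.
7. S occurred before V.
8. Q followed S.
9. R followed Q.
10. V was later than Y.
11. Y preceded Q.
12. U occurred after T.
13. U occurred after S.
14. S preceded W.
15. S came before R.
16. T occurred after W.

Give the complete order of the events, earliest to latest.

S, W, P, Y, V, T, U, Q, R

The constraints fix every adjacent pair, so only one ordering works:
S → W → P → Y → V → T → U → Q → R.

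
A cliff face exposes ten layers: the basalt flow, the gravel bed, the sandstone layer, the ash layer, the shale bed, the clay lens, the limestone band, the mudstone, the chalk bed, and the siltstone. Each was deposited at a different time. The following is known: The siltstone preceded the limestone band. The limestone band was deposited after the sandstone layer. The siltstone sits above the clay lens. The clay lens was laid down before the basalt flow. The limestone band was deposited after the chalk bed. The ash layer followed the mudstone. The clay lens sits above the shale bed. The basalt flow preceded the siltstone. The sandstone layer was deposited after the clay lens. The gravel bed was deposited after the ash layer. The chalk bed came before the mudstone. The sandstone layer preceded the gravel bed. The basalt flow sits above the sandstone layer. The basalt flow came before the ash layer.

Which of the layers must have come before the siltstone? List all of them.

the basalt flow, the clay lens, the sandstone layer, the shale bed

Directly stated before the siltstone: the basalt flow and the clay lens.
The sandstone layer reaches the siltstone via the sandstone layer → the basalt flow → the siltstone.
The shale bed reaches the siltstone via the shale bed → the clay lens → the siltstone.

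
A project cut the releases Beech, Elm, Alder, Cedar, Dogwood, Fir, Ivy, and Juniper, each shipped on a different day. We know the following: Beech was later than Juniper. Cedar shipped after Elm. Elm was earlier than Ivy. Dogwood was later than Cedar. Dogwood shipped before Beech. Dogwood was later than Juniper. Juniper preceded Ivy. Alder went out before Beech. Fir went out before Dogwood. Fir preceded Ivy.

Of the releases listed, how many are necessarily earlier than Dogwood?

Directly stated before Dogwood: Cedar, Fir, and Juniper.
Elm reaches Dogwood via Elm → Cedar → Dogwood.
No chain forces Beech (or any of the others) ahead of Dogwood.
That's Cedar, Elm, Fir, and Juniper — 4 in all.

4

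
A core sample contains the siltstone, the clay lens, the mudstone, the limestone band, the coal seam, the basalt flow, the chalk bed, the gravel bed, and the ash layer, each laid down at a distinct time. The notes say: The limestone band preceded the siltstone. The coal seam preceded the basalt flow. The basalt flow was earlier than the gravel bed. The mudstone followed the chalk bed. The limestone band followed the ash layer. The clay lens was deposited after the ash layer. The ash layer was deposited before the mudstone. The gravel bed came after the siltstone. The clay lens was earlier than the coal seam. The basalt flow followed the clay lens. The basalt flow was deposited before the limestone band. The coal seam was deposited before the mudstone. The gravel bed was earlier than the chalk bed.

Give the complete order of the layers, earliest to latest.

The constraints fix every adjacent pair, so only one ordering works:
the ash layer → the clay lens → the coal seam → the basalt flow → the limestone band → the siltstone → the gravel bed → the chalk bed → the mudstone.

the ash layer, the clay lens, the coal seam, the basalt flow, the limestone band, the siltstone, the gravel bed, the chalk bed, the mudstone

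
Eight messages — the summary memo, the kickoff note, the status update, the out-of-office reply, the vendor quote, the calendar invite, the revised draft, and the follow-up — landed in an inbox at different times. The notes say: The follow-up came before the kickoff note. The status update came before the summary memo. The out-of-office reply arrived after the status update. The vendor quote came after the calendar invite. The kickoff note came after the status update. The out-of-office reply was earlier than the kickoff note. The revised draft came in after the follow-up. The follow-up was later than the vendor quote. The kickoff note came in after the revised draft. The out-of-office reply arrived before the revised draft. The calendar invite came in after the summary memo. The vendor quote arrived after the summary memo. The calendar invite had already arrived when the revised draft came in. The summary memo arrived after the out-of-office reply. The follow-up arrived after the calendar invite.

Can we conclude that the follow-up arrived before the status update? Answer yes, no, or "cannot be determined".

Tracing the constraints gives the status update → the summary memo → the vendor quote → the follow-up, so the status update must come before the follow-up.
That means the follow-up cannot be before the status update.

no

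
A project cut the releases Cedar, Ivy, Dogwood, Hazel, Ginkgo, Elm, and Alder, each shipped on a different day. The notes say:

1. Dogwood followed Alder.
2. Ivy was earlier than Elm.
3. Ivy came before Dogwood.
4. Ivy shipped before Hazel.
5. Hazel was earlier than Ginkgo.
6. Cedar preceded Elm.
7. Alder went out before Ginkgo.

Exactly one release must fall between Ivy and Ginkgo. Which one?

Hazel

Tracing the constraints gives Ivy → Hazel → Ginkgo, so Hazel sits after Ivy and before Ginkgo.
No other release is forced both after Ivy and before Ginkgo.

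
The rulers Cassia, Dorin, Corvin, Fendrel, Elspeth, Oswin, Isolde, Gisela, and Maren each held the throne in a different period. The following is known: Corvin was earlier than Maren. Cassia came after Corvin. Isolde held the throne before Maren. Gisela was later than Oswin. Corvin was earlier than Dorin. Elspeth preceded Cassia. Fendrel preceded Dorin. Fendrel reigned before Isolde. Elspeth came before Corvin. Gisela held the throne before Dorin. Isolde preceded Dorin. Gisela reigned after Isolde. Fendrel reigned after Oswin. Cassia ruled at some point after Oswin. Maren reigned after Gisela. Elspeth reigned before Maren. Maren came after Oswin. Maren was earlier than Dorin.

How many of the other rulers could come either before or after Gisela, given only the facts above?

Forced before Gisela: Fendrel, Isolde, and Oswin; forced after Gisela: Dorin and Maren.
That leaves Cassia, Corvin, and Elspeth with no forced order relative to Gisela — 3.

3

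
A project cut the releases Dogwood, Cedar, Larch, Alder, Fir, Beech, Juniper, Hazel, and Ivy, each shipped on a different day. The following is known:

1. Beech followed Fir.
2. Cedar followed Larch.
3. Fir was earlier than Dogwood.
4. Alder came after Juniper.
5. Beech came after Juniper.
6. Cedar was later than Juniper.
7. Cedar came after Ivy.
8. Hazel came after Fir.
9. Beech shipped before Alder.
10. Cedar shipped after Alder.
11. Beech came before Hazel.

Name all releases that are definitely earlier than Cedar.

Directly stated before Cedar: Alder, Ivy, Juniper, and Larch.
Beech reaches Cedar via Beech → Alder → Cedar.
Fir reaches Cedar via Fir → Beech → Alder → Cedar.
No chain forces Hazel (or any of the others) ahead of Cedar.

Alder, Beech, Fir, Ivy, Juniper, Larch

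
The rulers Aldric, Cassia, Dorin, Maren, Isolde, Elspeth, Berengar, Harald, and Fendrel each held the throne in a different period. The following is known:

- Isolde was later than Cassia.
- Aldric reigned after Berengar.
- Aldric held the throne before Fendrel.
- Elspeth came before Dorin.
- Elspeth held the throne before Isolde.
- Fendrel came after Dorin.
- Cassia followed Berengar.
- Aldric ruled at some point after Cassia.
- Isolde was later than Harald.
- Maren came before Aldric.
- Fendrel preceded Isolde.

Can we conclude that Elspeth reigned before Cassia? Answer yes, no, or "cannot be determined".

cannot be determined

No chain of stated constraints runs from Elspeth to Cassia, and none runs from Cassia to Elspeth either.
So the relative order of Elspeth and Cassia is not fixed by the given facts.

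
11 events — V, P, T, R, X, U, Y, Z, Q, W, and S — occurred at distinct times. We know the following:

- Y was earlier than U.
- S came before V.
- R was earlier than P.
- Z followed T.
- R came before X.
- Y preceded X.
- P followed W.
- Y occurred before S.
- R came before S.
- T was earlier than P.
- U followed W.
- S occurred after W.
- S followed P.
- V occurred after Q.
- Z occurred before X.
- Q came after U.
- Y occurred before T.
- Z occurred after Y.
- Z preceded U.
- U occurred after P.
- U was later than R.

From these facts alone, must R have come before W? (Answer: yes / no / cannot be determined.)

cannot be determined

No chain of stated constraints runs from R to W, and none runs from W to R either.
So the relative order of R and W is not fixed by the given facts.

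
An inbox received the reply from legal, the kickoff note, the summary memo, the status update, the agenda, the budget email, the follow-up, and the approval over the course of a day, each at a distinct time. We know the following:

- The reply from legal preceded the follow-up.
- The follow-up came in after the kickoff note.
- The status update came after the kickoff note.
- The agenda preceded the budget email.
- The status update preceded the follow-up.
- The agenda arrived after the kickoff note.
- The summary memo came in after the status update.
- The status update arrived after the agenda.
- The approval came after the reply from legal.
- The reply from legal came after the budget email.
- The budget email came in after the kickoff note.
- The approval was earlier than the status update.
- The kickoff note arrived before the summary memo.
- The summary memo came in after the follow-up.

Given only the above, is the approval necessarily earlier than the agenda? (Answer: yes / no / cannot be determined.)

Tracing the constraints gives the agenda → the budget email → the reply from legal → the approval, so the agenda must come before the approval.
That means the approval cannot be before the agenda.

no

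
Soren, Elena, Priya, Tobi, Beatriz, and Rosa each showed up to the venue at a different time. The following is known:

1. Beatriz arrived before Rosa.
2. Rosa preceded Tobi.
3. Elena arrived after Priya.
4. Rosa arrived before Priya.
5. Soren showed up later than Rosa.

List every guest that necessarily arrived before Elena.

Directly stated before Elena: Priya.
Beatriz reaches Elena via Beatriz → Rosa → Priya → Elena.
Rosa reaches Elena via Rosa → Priya → Elena.
No chain forces Soren (or any of the others) ahead of Elena.

Beatriz, Priya, Rosa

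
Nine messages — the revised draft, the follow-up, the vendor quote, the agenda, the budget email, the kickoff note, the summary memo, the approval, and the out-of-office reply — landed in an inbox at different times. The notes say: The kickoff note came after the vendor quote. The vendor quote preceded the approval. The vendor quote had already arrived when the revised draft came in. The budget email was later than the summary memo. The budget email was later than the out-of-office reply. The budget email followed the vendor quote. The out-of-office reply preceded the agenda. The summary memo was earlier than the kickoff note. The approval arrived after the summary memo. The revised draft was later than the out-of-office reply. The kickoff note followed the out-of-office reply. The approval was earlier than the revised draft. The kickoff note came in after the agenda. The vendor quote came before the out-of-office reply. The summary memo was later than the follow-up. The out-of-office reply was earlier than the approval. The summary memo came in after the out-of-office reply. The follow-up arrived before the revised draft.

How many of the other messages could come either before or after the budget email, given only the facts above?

4

Forced before the budget email: the follow-up, the out-of-office reply, the summary memo, and the vendor quote.
That leaves the agenda, the approval, the kickoff note, and the revised draft with no forced order relative to the budget email — 4.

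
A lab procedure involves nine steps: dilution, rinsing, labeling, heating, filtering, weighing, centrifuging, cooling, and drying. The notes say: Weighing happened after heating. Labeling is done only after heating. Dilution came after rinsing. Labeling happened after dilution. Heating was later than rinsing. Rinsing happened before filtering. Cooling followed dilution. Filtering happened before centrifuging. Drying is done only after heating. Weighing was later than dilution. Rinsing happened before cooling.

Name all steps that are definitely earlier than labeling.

Directly stated before labeling: dilution and heating.
Rinsing reaches labeling via rinsing → dilution → labeling.

dilution, heating, rinsing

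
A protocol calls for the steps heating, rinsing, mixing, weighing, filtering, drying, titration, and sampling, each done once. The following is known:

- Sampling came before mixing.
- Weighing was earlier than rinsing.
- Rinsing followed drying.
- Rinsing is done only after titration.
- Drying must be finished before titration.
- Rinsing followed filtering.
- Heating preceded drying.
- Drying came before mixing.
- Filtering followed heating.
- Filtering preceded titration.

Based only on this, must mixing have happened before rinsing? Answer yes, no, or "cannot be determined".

No chain of stated constraints runs from mixing to rinsing, and none runs from rinsing to mixing either.
So the relative order of mixing and rinsing is not fixed by the given facts.

cannot be determined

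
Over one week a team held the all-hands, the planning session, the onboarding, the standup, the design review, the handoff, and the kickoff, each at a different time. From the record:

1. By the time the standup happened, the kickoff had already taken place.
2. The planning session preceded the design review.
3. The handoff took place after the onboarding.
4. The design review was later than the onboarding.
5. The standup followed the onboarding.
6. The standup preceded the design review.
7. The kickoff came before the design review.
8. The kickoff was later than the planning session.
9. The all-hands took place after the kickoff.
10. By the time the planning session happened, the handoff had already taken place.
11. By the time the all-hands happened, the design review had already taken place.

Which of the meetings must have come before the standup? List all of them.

the handoff, the kickoff, the onboarding, the planning session

Directly stated before the standup: the kickoff and the onboarding.
The handoff reaches the standup via the handoff → the planning session → the kickoff → the standup.
The planning session reaches the standup via the planning session → the kickoff → the standup.
No chain forces the all-hands (or any of the others) ahead of the standup.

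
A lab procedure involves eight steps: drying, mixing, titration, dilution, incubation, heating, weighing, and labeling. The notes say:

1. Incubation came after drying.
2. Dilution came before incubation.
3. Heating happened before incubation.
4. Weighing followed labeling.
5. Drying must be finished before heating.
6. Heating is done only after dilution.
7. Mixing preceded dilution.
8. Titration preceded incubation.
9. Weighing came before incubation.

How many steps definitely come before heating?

Directly stated before heating: dilution and drying.
Mixing reaches heating via mixing → dilution → heating.
No chain forces labeling (or any of the others) ahead of heating.
That's dilution, drying, and mixing — 3 in all.

3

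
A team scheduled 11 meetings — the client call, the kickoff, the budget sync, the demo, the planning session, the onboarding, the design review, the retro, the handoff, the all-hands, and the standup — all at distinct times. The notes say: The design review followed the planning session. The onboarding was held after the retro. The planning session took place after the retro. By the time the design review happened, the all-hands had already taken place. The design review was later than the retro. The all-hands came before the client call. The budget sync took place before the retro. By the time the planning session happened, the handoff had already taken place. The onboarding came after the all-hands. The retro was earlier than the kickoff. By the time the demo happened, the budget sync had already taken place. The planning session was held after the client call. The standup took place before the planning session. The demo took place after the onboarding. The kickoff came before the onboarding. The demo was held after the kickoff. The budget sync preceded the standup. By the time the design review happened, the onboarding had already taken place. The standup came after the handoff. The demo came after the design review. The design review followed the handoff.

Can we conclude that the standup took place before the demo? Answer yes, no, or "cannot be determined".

Chain the constraints: the standup → the planning session → the design review → the demo. Each link is directly stated, so the standup comes before the demo.

yes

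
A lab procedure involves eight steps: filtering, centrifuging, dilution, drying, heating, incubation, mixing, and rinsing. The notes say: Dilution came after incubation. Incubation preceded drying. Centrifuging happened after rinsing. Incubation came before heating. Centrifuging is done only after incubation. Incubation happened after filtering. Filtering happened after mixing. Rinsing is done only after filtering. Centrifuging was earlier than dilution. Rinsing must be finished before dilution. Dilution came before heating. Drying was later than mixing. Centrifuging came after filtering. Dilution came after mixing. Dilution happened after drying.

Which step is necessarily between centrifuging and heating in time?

dilution

Tracing the constraints gives centrifuging → dilution → heating, so dilution sits after centrifuging and before heating.
No other step is forced both after centrifuging and before heating.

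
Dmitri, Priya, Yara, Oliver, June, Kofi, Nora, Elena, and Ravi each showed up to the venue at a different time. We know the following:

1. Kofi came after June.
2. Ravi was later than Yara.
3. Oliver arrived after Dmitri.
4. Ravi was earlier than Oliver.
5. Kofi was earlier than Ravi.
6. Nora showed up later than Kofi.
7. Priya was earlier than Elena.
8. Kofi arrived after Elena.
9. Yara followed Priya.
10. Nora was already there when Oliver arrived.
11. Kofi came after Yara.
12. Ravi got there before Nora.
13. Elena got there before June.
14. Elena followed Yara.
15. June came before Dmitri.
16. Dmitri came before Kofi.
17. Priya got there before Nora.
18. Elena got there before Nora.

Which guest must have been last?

Oliver

Every other guest has a chain of constraints placing them before Oliver, so Oliver is last.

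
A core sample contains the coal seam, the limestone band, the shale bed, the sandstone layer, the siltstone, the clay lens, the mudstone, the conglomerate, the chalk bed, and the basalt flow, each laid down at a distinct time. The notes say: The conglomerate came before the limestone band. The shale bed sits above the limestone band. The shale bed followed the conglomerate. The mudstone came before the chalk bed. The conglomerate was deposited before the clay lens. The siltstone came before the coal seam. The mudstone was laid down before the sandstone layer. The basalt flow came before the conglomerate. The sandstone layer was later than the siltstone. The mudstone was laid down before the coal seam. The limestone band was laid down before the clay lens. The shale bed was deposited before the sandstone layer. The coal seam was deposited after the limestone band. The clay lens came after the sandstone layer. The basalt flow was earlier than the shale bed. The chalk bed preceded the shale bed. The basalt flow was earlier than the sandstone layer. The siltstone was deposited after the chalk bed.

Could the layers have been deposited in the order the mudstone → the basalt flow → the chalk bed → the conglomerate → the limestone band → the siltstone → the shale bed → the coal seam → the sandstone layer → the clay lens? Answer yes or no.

yes

Check each stated constraint against the proposed order — e.g. the basalt flow is ahead of the sandstone layer; the mudstone is ahead of the sandstone layer. Every pair is in the required order; nothing is violated.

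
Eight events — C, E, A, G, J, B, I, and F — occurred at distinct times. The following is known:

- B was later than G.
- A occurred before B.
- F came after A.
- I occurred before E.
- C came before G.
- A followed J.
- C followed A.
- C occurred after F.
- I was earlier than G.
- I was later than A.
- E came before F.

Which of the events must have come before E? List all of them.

A, I, J

Directly stated before E: I.
A reaches E via A → I → E.
J reaches E via J → A → I → E.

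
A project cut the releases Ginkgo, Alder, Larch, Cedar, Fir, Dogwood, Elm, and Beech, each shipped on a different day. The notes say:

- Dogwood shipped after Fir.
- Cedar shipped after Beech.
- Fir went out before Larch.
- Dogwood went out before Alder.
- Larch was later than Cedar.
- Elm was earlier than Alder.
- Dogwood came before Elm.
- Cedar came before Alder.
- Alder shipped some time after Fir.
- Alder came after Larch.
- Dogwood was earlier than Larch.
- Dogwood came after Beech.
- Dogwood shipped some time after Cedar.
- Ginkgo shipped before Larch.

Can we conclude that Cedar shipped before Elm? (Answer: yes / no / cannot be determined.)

Chain the constraints: Cedar → Dogwood → Elm. Each link is directly stated, so Cedar comes before Elm.

yes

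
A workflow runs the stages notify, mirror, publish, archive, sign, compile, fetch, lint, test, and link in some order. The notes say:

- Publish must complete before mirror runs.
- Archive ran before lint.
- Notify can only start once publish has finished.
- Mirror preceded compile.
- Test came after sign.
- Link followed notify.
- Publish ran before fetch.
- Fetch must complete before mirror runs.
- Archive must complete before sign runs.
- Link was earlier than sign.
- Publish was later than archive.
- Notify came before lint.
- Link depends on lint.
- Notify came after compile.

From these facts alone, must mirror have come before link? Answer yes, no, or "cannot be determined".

yes

Chain the constraints: mirror → compile → notify → link. Each link is directly stated, so mirror comes before link.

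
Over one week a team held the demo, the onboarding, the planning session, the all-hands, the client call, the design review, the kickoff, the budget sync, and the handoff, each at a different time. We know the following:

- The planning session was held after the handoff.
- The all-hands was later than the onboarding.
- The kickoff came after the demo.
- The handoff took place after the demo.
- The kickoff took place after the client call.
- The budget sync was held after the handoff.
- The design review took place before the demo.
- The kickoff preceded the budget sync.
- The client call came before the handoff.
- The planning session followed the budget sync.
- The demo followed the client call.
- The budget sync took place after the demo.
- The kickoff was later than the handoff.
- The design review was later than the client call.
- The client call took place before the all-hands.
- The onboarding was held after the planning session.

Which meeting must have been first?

The client call has a chain of constraints placing it before every other meeting, so the client call must be first.

the client call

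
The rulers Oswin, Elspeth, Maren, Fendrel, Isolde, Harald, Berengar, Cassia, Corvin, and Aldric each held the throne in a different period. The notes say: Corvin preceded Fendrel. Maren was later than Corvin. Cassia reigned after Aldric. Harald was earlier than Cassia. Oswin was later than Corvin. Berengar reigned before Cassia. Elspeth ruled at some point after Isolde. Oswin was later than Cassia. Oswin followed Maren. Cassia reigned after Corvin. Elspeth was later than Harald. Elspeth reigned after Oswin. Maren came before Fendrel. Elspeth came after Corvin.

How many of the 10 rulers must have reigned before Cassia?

4

Directly stated before Cassia: Aldric, Berengar, Corvin, and Harald.
No chain forces Oswin (or any of the others) ahead of Cassia.
That's Aldric, Berengar, Corvin, and Harald — 4 in all.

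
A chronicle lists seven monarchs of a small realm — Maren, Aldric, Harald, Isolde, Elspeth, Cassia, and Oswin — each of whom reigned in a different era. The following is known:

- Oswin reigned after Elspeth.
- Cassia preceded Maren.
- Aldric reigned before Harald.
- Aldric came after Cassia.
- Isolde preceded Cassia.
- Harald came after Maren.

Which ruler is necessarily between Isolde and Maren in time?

Tracing the constraints gives Isolde → Cassia → Maren, so Cassia sits after Isolde and before Maren.
No other ruler is forced both after Isolde and before Maren.

Cassia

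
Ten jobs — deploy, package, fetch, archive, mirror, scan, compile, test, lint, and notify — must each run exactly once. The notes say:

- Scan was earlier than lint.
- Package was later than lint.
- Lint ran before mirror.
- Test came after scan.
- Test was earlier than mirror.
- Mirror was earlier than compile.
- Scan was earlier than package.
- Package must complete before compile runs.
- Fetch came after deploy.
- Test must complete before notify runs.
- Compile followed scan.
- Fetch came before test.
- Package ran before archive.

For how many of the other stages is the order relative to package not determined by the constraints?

5

Forced before package: lint and scan; forced after package: archive and compile.
That leaves deploy, fetch, mirror, notify, and test with no forced order relative to package — 5.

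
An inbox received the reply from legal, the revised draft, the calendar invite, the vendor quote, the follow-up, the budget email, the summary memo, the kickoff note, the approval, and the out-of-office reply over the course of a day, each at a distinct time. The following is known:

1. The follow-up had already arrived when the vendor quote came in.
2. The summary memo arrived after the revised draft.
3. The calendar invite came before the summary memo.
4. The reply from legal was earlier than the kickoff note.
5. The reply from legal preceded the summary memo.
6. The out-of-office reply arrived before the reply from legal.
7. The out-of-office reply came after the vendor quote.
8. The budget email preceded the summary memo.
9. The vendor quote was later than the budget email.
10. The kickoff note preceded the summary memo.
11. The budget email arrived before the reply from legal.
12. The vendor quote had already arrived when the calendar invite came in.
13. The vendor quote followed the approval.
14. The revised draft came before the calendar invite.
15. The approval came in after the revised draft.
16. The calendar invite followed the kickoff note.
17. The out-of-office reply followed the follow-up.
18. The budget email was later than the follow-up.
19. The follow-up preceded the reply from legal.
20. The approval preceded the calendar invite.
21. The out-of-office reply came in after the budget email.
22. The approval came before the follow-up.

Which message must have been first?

the revised draft

The revised draft has a chain of constraints placing it before every other message, so the revised draft must be first.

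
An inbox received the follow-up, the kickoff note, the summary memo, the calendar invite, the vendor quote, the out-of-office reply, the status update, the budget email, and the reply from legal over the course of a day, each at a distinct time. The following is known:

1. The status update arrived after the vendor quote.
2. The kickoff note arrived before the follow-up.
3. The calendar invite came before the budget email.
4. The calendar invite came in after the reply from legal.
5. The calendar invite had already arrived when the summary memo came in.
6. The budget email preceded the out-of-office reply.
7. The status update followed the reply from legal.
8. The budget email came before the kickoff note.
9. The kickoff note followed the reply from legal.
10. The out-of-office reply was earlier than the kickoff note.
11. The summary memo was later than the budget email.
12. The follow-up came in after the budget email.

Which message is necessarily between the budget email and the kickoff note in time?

the out-of-office reply

Tracing the constraints gives the budget email → the out-of-office reply → the kickoff note, so the out-of-office reply sits after the budget email and before the kickoff note.
No other message is forced both after the budget email and before the kickoff note.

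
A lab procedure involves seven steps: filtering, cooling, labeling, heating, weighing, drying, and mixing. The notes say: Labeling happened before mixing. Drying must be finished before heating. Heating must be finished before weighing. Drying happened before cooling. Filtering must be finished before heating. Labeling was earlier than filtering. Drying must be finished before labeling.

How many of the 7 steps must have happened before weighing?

Directly stated before weighing: heating.
Drying reaches weighing via drying → heating → weighing.
Filtering reaches weighing via filtering → heating → weighing.
Labeling reaches weighing via labeling → filtering → heating → weighing.
That's drying, filtering, heating, and labeling — 4 in all.

4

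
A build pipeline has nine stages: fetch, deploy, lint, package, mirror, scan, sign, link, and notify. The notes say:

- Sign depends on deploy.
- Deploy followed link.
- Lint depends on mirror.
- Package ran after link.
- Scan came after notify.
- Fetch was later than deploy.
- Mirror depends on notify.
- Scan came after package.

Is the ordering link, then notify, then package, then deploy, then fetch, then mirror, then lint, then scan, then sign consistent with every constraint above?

yes

Check each stated constraint against the proposed order — e.g. package is ahead of scan; notify is ahead of scan. Every pair is in the required order; nothing is violated.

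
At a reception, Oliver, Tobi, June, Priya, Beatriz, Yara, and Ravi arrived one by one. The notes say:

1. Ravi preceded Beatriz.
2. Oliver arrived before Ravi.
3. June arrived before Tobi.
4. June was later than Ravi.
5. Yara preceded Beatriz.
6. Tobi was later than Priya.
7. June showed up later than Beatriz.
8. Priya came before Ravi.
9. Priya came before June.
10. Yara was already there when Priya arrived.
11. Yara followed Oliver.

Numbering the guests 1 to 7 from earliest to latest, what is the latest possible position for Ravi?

4

Ravi must come before Beatriz, June, and Tobi — 3 guests forced after them.
Everything else can be placed before Ravi in some valid order, so Ravi can sit as late as position 7 − 3 = 4.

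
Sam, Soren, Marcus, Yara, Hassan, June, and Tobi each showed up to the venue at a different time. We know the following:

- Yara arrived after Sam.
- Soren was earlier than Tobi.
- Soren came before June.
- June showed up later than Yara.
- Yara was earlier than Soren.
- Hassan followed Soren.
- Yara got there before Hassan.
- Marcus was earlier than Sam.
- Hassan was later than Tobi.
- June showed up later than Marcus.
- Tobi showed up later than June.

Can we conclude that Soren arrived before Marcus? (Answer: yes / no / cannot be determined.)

Tracing the constraints gives Marcus → Sam → Yara → Soren, so Marcus must come before Soren.
That means Soren cannot be before Marcus.

no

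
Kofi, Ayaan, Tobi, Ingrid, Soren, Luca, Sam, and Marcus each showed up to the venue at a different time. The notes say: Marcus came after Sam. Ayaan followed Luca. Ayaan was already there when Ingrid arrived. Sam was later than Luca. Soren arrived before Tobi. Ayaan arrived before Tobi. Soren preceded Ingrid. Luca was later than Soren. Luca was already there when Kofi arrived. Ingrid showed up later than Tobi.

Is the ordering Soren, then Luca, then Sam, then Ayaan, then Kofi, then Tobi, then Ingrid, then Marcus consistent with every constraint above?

Check each stated constraint against the proposed order — e.g. Sam is ahead of Marcus; Soren is ahead of Ingrid. Every pair is in the required order; nothing is violated.

yes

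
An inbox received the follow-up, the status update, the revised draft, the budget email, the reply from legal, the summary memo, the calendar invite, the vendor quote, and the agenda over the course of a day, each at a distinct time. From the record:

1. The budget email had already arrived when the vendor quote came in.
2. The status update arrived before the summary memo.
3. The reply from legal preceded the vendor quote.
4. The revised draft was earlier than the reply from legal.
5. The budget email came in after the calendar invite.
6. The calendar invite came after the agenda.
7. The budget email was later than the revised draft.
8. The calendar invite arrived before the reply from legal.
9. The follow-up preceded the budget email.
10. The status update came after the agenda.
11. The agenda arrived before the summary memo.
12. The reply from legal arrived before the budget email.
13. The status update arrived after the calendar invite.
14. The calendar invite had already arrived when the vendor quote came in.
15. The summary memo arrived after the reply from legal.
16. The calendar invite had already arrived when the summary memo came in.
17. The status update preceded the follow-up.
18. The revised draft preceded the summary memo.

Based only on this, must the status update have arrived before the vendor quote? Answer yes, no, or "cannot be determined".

Chain the constraints: the status update → the follow-up → the budget email → the vendor quote. Each link is directly stated, so the status update comes before the vendor quote.

yes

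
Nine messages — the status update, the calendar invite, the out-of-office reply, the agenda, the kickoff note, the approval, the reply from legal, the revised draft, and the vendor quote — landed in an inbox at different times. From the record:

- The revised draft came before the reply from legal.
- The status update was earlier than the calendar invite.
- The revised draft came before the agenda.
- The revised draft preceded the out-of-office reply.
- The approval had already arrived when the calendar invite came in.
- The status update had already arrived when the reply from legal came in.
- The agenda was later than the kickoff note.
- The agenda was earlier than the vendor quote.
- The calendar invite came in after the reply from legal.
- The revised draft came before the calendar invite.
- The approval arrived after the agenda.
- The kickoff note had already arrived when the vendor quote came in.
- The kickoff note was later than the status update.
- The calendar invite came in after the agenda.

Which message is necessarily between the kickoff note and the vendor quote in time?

Tracing the constraints gives the kickoff note → the agenda → the vendor quote, so the agenda sits after the kickoff note and before the vendor quote.
No other message is forced both after the kickoff note and before the vendor quote.

the agenda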